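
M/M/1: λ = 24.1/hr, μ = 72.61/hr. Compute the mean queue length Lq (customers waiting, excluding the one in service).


ρ = 24.1/72.61 = 0.3319
Lq = ρ²/(1−ρ) = 0.1102/0.6681 = 0.1649

Final: 0.1649


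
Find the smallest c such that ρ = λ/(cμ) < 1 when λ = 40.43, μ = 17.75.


Stability requires cμ > λ ⇔ c > λ/μ.
λ/μ = 40.43/17.75 = 2.2777
Minimum integer c = ⌊2.2777⌋ + 1 = 3
Check: 3·17.75 = 53.25 > 40.43, while 2·17.75 = 35.50 ≤ 40.43

Final: 3 servers


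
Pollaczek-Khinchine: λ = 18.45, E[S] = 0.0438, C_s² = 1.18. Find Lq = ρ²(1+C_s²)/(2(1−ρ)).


ρ = λ·E[S] = 18.45·0.0438 = 0.8081
Lq = ρ²(1+C_s²)/(2(1−ρ)) = 0.6530·(1+1.18)/(2·0.1919)
= 0.6530·2.1800/0.3838 = 3.70950

Final: 3.70950


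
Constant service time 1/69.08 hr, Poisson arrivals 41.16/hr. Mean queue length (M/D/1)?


ρ = 41.16/69.08 = 0.5958
M/D/1: Lq = ρ²/(2(1−ρ)) = 0.3550/(2·0.4042) = 0.43919

Final: 0.43919


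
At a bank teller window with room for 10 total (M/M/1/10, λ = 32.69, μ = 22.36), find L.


ρ = 32.69/22.36 = 1.4620
L = ρ[1 − (K+1)ρ^K + Kρ^(K+1)] / [(1−ρ)(1−ρ^(K+1))]
Numerator: 1.4620·(1 − 11·44.609896 + 10·65.219030) = 237.545540
Denominator: (-0.4620)·(-64.219030) = 29.668273
L = 237.545540/29.668273 = 8.0067

Final: 8.0067


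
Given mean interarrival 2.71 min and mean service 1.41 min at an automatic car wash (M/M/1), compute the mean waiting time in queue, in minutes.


λ = 60/2.71 = 22.1402 /hr
μ = 60/1.41 = 42.5532 /hr
ρ = λ/μ = 22.1402/42.5532 = 0.5203
Wq = ρ/(μ−λ) = 0.5203/(42.5532−22.1402) = 0.02549 hr
In minutes: 0.02549·60 = 1.529 min

Final: 1.529 min


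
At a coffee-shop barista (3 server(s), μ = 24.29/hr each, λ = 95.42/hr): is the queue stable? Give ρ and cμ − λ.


Total capacity cμ = 3·24.29 = 72.87/hr
ρ = λ/(cμ) = 95.42/72.87 = 1.3095
Stable ⇔ ρ < 1: NO
Spare capacity = cμ − λ = 72.87 − 95.42 = -22.55/hr

Final: ρ = 1.3095; unstable; margin = -22.55/hr


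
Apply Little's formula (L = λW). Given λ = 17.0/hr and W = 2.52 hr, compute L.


L = λW = 17.0·2.52 = 42.8400

Final: 42.8400


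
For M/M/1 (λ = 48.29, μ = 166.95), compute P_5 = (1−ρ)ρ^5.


ρ = 48.29/166.95 = 0.2892
P_n = (1−ρ)·ρ^n = (1 − 0.2892)·0.2892^5 = 0.7108·0.002025 = 0.001439

Final: 0.001439


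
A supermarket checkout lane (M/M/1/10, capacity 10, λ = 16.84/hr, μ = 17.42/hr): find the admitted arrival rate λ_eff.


ρ = 0.9667; P_K = (1−ρ)ρ^10/(1−ρ^11) = 0.076312
λ_eff = λ(1 − P_K) = 16.84·(1 − 0.076312) = 16.84·0.923688 = 15.5549 /hr

Final: 15.5549 /hr


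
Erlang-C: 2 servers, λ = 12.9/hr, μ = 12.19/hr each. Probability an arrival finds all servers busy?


a = λ/μ = 1.0582; ρ = a/2 = 0.5291
P₀ = 0.307940 (from M/M/c formula)
C(c,a) = [a^c/(c!(1−ρ))]·P₀ = [1.11988/(2·0.4709)]·0.307940
= 1.18914·0.307940 = 0.366184

Final: 0.366184


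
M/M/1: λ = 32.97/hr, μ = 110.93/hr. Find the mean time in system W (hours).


W = 1/(μ−λ) = 1/(110.93 − 32.97) = 1/77.96 = 0.01283 hr

Final: 0.01283 hr


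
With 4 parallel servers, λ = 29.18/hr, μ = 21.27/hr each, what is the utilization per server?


ρ = λ/(cμ) = 29.18/(4·21.27) = 29.18/85.08 = 0.3430

Final: 0.3430


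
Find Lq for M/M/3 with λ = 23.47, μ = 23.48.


a = λ/μ = 0.9996; ρ = a/3 = 0.3332
P₀ = 0.363798
Lq = P₀·a^c·ρ / (c!·(1−ρ)²) = 0.363798·0.99872·0.3332/(6·0.44463)
= 0.04538

Final: 0.04538


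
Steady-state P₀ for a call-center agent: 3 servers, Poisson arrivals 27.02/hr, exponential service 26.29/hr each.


a = λ/μ = 27.02/26.29 = 1.0278; ρ = a/c = 0.3426
Σ_{k=0}^{2} a^k/k! (terms k=0..2) = 1.00000 + 1.02777 + 0.52815 = 2.55592
Tail: a^3/(3!(1−ρ)) = 1.08564/(6·0.6574) = 0.27523
P₀ = 1/(2.55592 + 0.27523) = 1/2.83115 = 0.353213

Final: 0.353213


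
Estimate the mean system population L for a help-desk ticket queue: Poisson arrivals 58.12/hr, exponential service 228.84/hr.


ρ = λ/μ = 58.12/228.84 = 0.2540
L = ρ/(1−ρ) = 0.2540/(1 − 0.2540) = 0.2540/0.7460 = 0.3404

Final: 0.3404


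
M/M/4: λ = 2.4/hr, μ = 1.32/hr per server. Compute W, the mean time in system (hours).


a = 1.8182; ρ = 0.4545; P₀ = 0.158538
Lq = P₀·a^c·ρ/(c!(1−ρ)²) = 0.11029
Wq = Lq/λ = 0.11029/2.4 = 0.04595 hr
W = Wq + 1/μ = 0.04595 + 0.75758 = 0.80353 hr

Final: 0.80353 hr


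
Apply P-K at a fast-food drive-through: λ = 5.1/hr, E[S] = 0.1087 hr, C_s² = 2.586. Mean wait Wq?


ρ = λ·E[S] = 5.1·0.1087 = 0.5544
E[S²] = E[S]²(1+C_s²) = 0.1087²·(1+2.586) = 0.042371
Wq = λ·E[S²]/(2(1−ρ)) = 5.1·0.042371/(2·0.4456) = 0.24246 hr

Final: 0.24246 hr


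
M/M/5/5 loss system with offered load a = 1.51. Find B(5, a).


B(c,a) = (a^c/c!) / Σ_{k=0}^{c} a^k/k!
a^5/5! = 0.065419
Σ terms (k=0..5): 1.00000 + 1.51000 + 1.14005 + 0.57383 + 0.21662 + 0.06542 = 4.505913
B = 0.065419/4.505913 = 0.014518

Final: 0.014518


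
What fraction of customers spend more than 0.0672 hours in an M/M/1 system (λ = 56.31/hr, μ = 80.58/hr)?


W ~ Exponential(μ−λ) for M/M/1.
μ − λ = 80.58 − 56.31 = 24.2700
P(W > t) = e^{−(μ−λ)t} = e^{−1.6309} = 0.195745

Final: 0.195745


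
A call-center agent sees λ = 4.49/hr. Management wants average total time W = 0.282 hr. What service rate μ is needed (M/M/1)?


W = 1/(μ−λ) ⇒ μ − λ = 1/W = 1/0.282 = 3.5461
μ = λ + 1/W = 4.49 + 3.5461 = 8.0361 per hr

Final: 8.0361 /hr


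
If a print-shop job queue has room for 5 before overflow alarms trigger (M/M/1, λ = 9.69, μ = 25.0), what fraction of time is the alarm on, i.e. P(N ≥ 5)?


ρ = 9.69/25.0 = 0.3876
P(N ≥ n) = ρ^n = 0.3876^5 = 0.008748

Final: 0.008748


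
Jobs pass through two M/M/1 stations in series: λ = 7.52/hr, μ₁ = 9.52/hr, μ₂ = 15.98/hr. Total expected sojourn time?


Each node sees arrival rate λ = 7.52/hr (tandem ⇒ throughput preserved).
W₁ = 1/(μ₁−λ) = 1/(9.52−7.52) = 0.50000 hr
W₂ = 1/(μ₂−λ) = 1/(15.98−7.52) = 0.11820 hr
W_total = W₁ + W₂ = 0.50000 + 0.11820 = 0.61820 hr

Final: 0.61820 hr


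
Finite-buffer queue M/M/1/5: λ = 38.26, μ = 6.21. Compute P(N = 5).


ρ = λ/μ = 38.26/6.21 = 6.1610
P_K = (1−ρ)ρ^K/(1−ρ^(K+1)) = (-5.1610·8877.012421)/(1 − 54691.545127)
= -45814.532706/-54690.545127 = 0.837705

Final: 0.837705


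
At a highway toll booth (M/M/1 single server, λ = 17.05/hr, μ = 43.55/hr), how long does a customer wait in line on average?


ρ = 17.05/43.55 = 0.3915
Wq = ρ/(μ−λ) = 0.3915/(43.55 − 17.05) = 0.3915/26.50 = 0.01477 hr

Final: 0.01477 hr


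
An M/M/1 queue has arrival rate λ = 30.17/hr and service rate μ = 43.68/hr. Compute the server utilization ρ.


ρ = λ/μ = 30.17/43.68 = 0.6907

Final: 0.6907


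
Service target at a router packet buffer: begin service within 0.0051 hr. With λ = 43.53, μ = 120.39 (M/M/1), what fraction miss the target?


ρ = 43.53/120.39 = 0.3616
P(Wq > t) = ρ·e^{−(μ−λ)t} = 0.3616·e^{−0.3920}
= 0.3616·0.675714 = 0.244321

Final: 0.244321


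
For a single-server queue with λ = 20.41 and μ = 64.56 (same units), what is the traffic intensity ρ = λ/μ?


ρ = λ/μ = 20.41/64.56 = 0.3161

Final: 0.3161


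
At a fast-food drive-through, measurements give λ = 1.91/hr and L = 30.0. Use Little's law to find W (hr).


W = L/λ = 30.0/1.91 = 15.7068 hr

Final: 15.7068 hr


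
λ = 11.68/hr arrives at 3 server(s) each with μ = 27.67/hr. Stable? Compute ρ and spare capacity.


Total capacity cμ = 3·27.67 = 83.01/hr
ρ = λ/(cμ) = 11.68/83.01 = 0.1407
Stable ⇔ ρ < 1: YES
Spare capacity = cμ − λ = 83.01 − 11.68 = 71.33/hr

Final: ρ = 0.1407; stable; margin = 71.33/hr


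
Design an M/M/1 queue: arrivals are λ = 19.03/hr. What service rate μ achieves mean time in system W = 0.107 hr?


W = 1/(μ−λ) ⇒ μ − λ = 1/W = 1/0.107 = 9.3458
μ = λ + 1/W = 19.03 + 9.3458 = 28.3758 per hr

Final: 28.3758 /hr


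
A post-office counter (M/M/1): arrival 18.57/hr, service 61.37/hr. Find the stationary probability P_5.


ρ = 18.57/61.37 = 0.3026
P_n = (1−ρ)·ρ^n = (1 − 0.3026)·0.3026^5 = 0.6974·0.002537 = 0.001769

Final: 0.001769


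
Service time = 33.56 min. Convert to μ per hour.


μ = 1/(service time) in consistent units.
1 hour = 60 min, so μ = 60/33.56 = 1.7878 per hour

Final: 1.7878 /hr


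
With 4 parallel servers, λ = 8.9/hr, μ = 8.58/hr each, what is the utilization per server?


ρ = λ/(cμ) = 8.9/(4·8.58) = 8.9/34.32 = 0.2593

Final: 0.2593


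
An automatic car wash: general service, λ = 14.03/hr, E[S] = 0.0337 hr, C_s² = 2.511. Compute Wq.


ρ = λ·E[S] = 14.03·0.0337 = 0.4728
E[S²] = E[S]²(1+C_s²) = 0.0337²·(1+2.511) = 0.003987
Wq = λ·E[S²]/(2(1−ρ)) = 14.03·0.003987/(2·0.5272) = 0.05306 hr

Final: 0.05306 hr


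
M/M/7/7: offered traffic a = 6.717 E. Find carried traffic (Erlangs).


B(7,6.717) = 0.231163 (Erlang-B)
Carried load = a(1 − B) = 6.717·(1 − 0.231163) = 6.717·0.768837 = 5.1643 E

Final: 5.1643 Erlangs


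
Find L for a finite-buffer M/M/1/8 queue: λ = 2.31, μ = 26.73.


ρ = 2.31/26.73 = 0.08642
L = ρ[1 − (K+1)ρ^K + Kρ^(K+1)] / [(1−ρ)(1−ρ^(K+1))]
Numerator: 0.08642·(1 − 9·0.000000003111 + 8·2.689e-10) = 0.086420
Denominator: (0.9136)·(1.000000) = 0.913580
L = 0.086420/0.913580 = 0.09459

Final: 0.09459


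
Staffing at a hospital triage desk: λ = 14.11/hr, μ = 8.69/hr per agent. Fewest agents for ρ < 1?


Stability requires cμ > λ ⇔ c > λ/μ.
λ/μ = 14.11/8.69 = 1.6237
Minimum integer c = ⌊1.6237⌋ + 1 = 2
Check: 2·8.69 = 17.38 > 14.11, while 1·8.69 = 8.69 ≤ 14.11

Final: 2 servers


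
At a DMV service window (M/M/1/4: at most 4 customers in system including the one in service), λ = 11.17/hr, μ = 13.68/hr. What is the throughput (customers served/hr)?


ρ = 0.8165; P_K = (1−ρ)ρ^4/(1−ρ^5) = 0.128019
λ_eff = λ(1 − P_K) = 11.17·(1 − 0.128019) = 11.17·0.871981 = 9.7400 /hr

Final: 9.7400 /hr


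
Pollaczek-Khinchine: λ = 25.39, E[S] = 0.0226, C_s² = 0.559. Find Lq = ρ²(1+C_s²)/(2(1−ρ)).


ρ = λ·E[S] = 25.39·0.0226 = 0.5738
Lq = ρ²(1+C_s²)/(2(1−ρ)) = 0.3293·(1+0.559)/(2·0.4262)
= 0.3293·1.5590/0.8524 = 0.60223

Final: 0.60223


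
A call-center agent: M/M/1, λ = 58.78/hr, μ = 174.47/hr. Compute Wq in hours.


ρ = 58.78/174.47 = 0.3369
Wq = ρ/(μ−λ) = 0.3369/(174.47 − 58.78) = 0.3369/115.69 = 0.002912 hr

Final: 0.002912 hr


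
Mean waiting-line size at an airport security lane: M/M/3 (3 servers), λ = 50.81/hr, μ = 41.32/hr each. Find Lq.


a = λ/μ = 1.2297; ρ = a/3 = 0.4099
P₀ = 0.284830
Lq = P₀·a^c·ρ / (c!·(1−ρ)²) = 0.284830·1.85937·0.4099/(6·0.34823)
= 0.10390

Final: 0.10390


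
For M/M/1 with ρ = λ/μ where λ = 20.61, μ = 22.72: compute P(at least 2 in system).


ρ = 20.61/22.72 = 0.9071
P(N ≥ n) = ρ^n = 0.9071^2 = 0.822885

Final: 0.822885


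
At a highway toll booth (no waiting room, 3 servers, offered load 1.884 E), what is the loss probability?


B(c,a) = (a^c/c!) / Σ_{k=0}^{c} a^k/k!
a^3/3! = 1.114529
Σ terms (k=0..3): 1.00000 + 1.88400 + 1.77473 + 1.11453 = 5.773257
B = 1.114529/5.773257 = 0.193050

Final: 0.193050


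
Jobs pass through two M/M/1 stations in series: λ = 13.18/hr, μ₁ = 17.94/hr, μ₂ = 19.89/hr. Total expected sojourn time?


Each node sees arrival rate λ = 13.18/hr (tandem ⇒ throughput preserved).
W₁ = 1/(μ₁−λ) = 1/(17.94−13.18) = 0.21008 hr
W₂ = 1/(μ₂−λ) = 1/(19.89−13.18) = 0.14903 hr
W_total = W₁ + W₂ = 0.21008 + 0.14903 = 0.35912 hr

Final: 0.35912 hr


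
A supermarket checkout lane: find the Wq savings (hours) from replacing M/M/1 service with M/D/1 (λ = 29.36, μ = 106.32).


ρ = 29.36/106.32 = 0.2761
Wq(M/M/1) = ρ/(μ−λ) = 0.2761/76.96 = 0.003588 hr
Wq(M/D/1) = ρ/(2(μ−λ)) = 0.001794 hr
Savings = 0.003588 − 0.001794 = 0.001794 hr

Final: 0.001794 hr


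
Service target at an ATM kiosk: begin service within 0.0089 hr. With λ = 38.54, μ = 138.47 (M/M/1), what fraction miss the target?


ρ = 38.54/138.47 = 0.2783
P(Wq > t) = ρ·e^{−(μ−λ)t} = 0.2783·e^{−0.8894}
= 0.2783·0.410912 = 0.114368

Final: 0.114368


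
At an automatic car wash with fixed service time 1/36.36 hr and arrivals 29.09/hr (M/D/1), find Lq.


ρ = 29.09/36.36 = 0.8001
M/D/1: Lq = ρ²/(2(1−ρ)) = 0.6401/(2·0.1999) = 1.60066

Final: 1.60066


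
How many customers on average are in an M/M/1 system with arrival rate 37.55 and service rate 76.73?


ρ = λ/μ = 37.55/76.73 = 0.4894
L = ρ/(1−ρ) = 0.4894/(1 − 0.4894) = 0.4894/0.5106 = 0.9584

Final: 0.9584


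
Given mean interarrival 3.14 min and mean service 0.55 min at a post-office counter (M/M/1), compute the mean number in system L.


λ = 60/3.14 = 19.1083 /hr
μ = 60/0.55 = 109.0909 /hr
ρ = λ/μ = 19.1083/109.0909 = 0.1752
L = ρ/(1−ρ) = 0.1752/0.8248 = 0.2124

Final: 0.2124


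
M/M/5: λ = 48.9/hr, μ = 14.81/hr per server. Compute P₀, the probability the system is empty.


a = λ/μ = 48.9/14.81 = 3.3018; ρ = a/c = 0.6604
Σ_{k=0}^{4} a^k/k! (terms k=0..4) = 1.00000 + 3.30182 + 5.45102 + 5.99943 + 4.95227 = 20.70454
Tail: a^5/(5!(1−ρ)) = 392.43615/(120·0.3396) = 9.62886
P₀ = 1/(20.70454 + 9.62886) = 1/30.33340 = 0.032967

Final: 0.032967


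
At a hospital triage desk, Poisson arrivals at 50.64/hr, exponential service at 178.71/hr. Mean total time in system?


W = 1/(μ−λ) = 1/(178.71 − 50.64) = 1/128.07 = 0.007808 hr

Final: 0.007808 hr


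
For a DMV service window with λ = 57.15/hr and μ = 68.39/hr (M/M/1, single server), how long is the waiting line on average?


ρ = 57.15/68.39 = 0.8356
Lq = ρ²/(1−ρ) = 0.6983/0.1644 = 4.2489

Final: 4.2489


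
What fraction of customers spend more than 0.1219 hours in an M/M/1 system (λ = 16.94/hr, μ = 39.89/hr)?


W ~ Exponential(μ−λ) for M/M/1.
μ − λ = 39.89 − 16.94 = 22.9500
P(W > t) = e^{−(μ−λ)t} = e^{−2.7976} = 0.060956

Final: 0.060956


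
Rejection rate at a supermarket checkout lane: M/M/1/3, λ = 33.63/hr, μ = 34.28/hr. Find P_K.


ρ = λ/μ = 33.63/34.28 = 0.9810
P_K = (1−ρ)ρ^K/(1−ρ^(K+1)) = (0.01896·0.944187)/(1 − 0.926284)
= 0.017903/0.073716 = 0.242868

Final: 0.242868


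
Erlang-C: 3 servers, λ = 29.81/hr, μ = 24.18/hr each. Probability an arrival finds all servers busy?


a = λ/μ = 1.2328; ρ = a/3 = 0.4109
P₀ = 0.283853 (from M/M/c formula)
C(c,a) = [a^c/(c!(1−ρ))]·P₀ = [1.87377/(6·0.5891)]·0.283853
= 0.53016·0.283853 = 0.150489

Final: 0.150489


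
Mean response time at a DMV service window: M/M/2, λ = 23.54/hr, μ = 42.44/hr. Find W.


a = 0.5547; ρ = 0.2773; P₀ = 0.565763
Lq = P₀·a^c·ρ/(c!(1−ρ)²) = 0.04622
Wq = Lq/λ = 0.04622/23.54 = 0.001963 hr
W = Wq + 1/μ = 0.001963 + 0.02356 = 0.02553 hr

Final: 0.02553 hr


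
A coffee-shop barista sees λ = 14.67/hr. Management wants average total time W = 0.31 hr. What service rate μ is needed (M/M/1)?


W = 1/(μ−λ) ⇒ μ − λ = 1/W = 1/0.31 = 3.2258
μ = λ + 1/W = 14.67 + 3.2258 = 17.8958 per hr

Final: 17.8958 /hr


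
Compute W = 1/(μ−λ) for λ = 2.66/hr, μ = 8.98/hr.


W = 1/(μ−λ) = 1/(8.98 − 2.66) = 1/6.32 = 0.1582 hr

Final: 0.1582 hr


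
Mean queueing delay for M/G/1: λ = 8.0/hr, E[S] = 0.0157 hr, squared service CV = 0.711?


ρ = λ·E[S] = 8.0·0.0157 = 0.1256
E[S²] = E[S]²(1+C_s²) = 0.0157²·(1+0.711) = 0.0004217
Wq = λ·E[S²]/(2(1−ρ)) = 8.0·0.0004217/(2·0.8744) = 0.001929 hr

Final: 0.001929 hr


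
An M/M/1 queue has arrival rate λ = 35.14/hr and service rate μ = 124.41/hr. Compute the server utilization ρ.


ρ = λ/μ = 35.14/124.41 = 0.2825

Final: 0.2825


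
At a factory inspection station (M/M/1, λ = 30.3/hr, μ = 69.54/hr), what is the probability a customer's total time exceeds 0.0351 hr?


W ~ Exponential(μ−λ) for M/M/1.
μ − λ = 69.54 − 30.3 = 39.2400
P(W > t) = e^{−(μ−λ)t} = e^{−1.3773} = 0.252253

Final: 0.252253


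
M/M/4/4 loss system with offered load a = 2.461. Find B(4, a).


B(c,a) = (a^c/c!) / Σ_{k=0}^{c} a^k/k!
a^4/4! = 1.528394
Σ terms (k=0..4): 1.00000 + 2.46100 + 3.02826 + 2.48418 + 1.52839 = 10.501837
B = 1.528394/10.501837 = 0.145536

Final: 0.145536


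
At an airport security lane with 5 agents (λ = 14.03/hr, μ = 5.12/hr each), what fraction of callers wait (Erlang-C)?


a = λ/μ = 2.7402; ρ = a/5 = 0.5480
P₀ = 0.062026 (from M/M/c formula)
C(c,a) = [a^c/(c!(1−ρ))]·P₀ = [154.50358/(120·0.4520)]·0.062026
= 2.84881·0.062026 = 0.176702

Final: 0.176702


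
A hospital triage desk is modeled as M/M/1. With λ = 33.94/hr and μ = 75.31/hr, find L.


ρ = λ/μ = 33.94/75.31 = 0.4507
L = ρ/(1−ρ) = 0.4507/(1 − 0.4507) = 0.4507/0.5493 = 0.8204

Final: 0.8204


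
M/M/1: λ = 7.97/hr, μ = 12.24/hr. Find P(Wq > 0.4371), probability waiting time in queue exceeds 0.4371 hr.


ρ = 7.97/12.24 = 0.6511
P(Wq > t) = ρ·e^{−(μ−λ)t} = 0.6511·e^{−1.8664}
= 0.6511·0.154677 = 0.100717

Final: 0.100717


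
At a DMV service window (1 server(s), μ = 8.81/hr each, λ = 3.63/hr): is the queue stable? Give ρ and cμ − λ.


Total capacity cμ = 1·8.81 = 8.81/hr
ρ = λ/(cμ) = 3.63/8.81 = 0.4120
Stable ⇔ ρ < 1: YES
Spare capacity = cμ − λ = 8.81 − 3.63 = 5.18/hr

Final: ρ = 0.4120; stable; margin = 5.18/hr


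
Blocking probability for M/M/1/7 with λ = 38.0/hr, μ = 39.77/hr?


ρ = λ/μ = 38.0/39.77 = 0.9555
P_K = (1−ρ)ρ^K/(1−ρ^(K+1)) = (0.04451·0.727103)/(1 − 0.694743)
= 0.032360/0.305257 = 0.106010

Final: 0.106010


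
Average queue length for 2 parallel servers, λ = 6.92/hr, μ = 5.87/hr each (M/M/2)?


a = λ/μ = 1.1789; ρ = a/2 = 0.5894
P₀ = 0.258307
Lq = P₀·a^c·ρ / (c!·(1−ρ)²) = 0.258307·1.38975·0.5894/(2·0.16856)
= 0.62766

Final: 0.62766


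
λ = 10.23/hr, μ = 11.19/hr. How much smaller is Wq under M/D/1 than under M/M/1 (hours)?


ρ = 10.23/11.19 = 0.9142
Wq(M/M/1) = ρ/(μ−λ) = 0.9142/0.9600 = 0.95230 hr
Wq(M/D/1) = ρ/(2(μ−λ)) = 0.47615 hr
Savings = 0.95230 − 0.47615 = 0.47615 hr

Final: 0.47615 hr


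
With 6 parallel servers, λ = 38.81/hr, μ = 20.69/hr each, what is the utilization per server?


ρ = λ/(cμ) = 38.81/(6·20.69) = 38.81/124.14 = 0.3126

Final: 0.3126


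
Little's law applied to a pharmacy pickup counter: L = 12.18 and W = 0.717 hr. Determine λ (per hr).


λ = L/W = 12.18/0.717 = 16.9874 /hr

Final: 16.9874 /hr


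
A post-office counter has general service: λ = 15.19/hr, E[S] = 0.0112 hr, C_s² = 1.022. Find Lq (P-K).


ρ = λ·E[S] = 15.19·0.0112 = 0.1701
Lq = ρ²(1+C_s²)/(2(1−ρ)) = 0.02894·(1+1.022)/(2·0.8299)
= 0.02894·2.0220/1.6597 = 0.03526

Final: 0.03526


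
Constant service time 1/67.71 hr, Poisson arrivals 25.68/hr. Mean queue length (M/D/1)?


ρ = 25.68/67.71 = 0.3793
M/D/1: Lq = ρ²/(2(1−ρ)) = 0.1438/(2·0.6207) = 0.11586

Final: 0.11586


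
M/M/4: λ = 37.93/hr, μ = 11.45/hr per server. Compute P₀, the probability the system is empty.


a = λ/μ = 37.93/11.45 = 3.3127; ρ = a/c = 0.8282
Σ_{k=0}^{3} a^k/k! (terms k=0..3) = 1.00000 + 3.31266 + 5.48687 + 6.05872 = 15.85825
Tail: a^4/(4!(1−ρ)) = 120.42299/(24·0.1718) = 29.20041
P₀ = 1/(15.85825 + 29.20041) = 1/45.05866 = 0.022193

Final: 0.022193


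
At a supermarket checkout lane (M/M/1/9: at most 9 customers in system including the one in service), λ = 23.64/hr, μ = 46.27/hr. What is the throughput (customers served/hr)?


ρ = 0.5109; P_K = (1−ρ)ρ^9/(1−ρ^10) = 0.001162
λ_eff = λ(1 − P_K) = 23.64·(1 − 0.001162) = 23.64·0.998838 = 23.6125 /hr

Final: 23.6125 /hr


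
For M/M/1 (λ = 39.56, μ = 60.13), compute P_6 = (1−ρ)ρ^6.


ρ = 39.56/60.13 = 0.6579
P_n = (1−ρ)·ρ^n = (1 − 0.6579)·0.6579^6 = 0.3421·0.081094 = 0.027742

Final: 0.027742


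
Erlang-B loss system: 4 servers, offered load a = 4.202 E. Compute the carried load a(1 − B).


B(4,4.202) = 0.329814 (Erlang-B)
Carried load = a(1 − B) = 4.202·(1 − 0.329814) = 4.202·0.670186 = 2.8161 E

Final: 2.8161 Erlangs


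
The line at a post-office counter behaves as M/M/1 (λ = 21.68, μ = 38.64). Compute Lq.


ρ = 21.68/38.64 = 0.5611
Lq = ρ²/(1−ρ) = 0.3148/0.4389 = 0.7172

Final: 0.7172


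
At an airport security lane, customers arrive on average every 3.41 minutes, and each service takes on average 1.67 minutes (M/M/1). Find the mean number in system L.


λ = 60/3.41 = 17.5953 /hr
μ = 60/1.67 = 35.9281 /hr
ρ = λ/μ = 17.5953/35.9281 = 0.4897
L = ρ/(1−ρ) = 0.4897/0.5103 = 0.9598

Final: 0.9598


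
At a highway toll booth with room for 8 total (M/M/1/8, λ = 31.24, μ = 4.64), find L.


ρ = 31.24/4.64 = 6.7328
L = ρ[1 − (K+1)ρ^K + Kρ^(K+1)] / [(1−ρ)(1−ρ^(K+1))]
Numerator: 6.7328·(1 − 9·4222254.013615 + 8·28427417.108910) = 1275312753.584215
Denominator: (-5.7328)·(-28427416.108910) = 162967514.762287
L = 1275312753.584215/162967514.762287 = 7.8256

Final: 7.8256


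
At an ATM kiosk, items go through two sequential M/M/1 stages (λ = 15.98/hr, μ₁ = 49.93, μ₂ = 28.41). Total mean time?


Each node sees arrival rate λ = 15.98/hr (tandem ⇒ throughput preserved).
W₁ = 1/(μ₁−λ) = 1/(49.93−15.98) = 0.02946 hr
W₂ = 1/(μ₂−λ) = 1/(28.41−15.98) = 0.08045 hr
W_total = W₁ + W₂ = 0.02946 + 0.08045 = 0.10991 hr

Final: 0.10991 hr


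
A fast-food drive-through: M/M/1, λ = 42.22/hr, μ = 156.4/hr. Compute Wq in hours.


ρ = 42.22/156.4 = 0.2699
Wq = ρ/(μ−λ) = 0.2699/(156.4 − 42.22) = 0.2699/114.18 = 0.002364 hr

Final: 0.002364 hr


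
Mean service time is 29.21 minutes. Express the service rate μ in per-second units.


μ = 1/(service time) in consistent units.
1 second = 0.0166667 min, so μ = 0.0166667/29.21 = 0.0005706 per second

Final: 0.0005706 /sec


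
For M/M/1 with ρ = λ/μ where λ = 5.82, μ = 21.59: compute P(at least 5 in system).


ρ = 5.82/21.59 = 0.2696
P(N ≥ n) = ρ^n = 0.2696^5 = 0.001423

Final: 0.001423


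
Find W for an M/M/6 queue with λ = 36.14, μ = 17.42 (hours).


a = 2.0746; ρ = 0.3458; P₀ = 0.125371
Lq = P₀·a^c·ρ/(c!(1−ρ)²) = 0.01122
Wq = Lq/λ = 0.01122/36.14 = 0.0003103 hr
W = Wq + 1/μ = 0.0003103 + 0.05741 = 0.05772 hr

Final: 0.05772 hr


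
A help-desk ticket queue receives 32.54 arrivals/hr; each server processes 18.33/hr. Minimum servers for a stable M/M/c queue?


Stability requires cμ > λ ⇔ c > λ/μ.
λ/μ = 32.54/18.33 = 1.7752
Minimum integer c = ⌊1.7752⌋ + 1 = 2
Check: 2·18.33 = 36.66 > 32.54, while 1·18.33 = 18.33 ≤ 32.54

Final: 2 servers


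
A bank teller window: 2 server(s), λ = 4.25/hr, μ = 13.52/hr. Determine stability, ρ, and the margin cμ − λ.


Total capacity cμ = 2·13.52 = 27.04/hr
ρ = λ/(cμ) = 4.25/27.04 = 0.1572
Stable ⇔ ρ < 1: YES
Spare capacity = cμ − λ = 27.04 − 4.25 = 22.79/hr

Final: ρ = 0.1572; stable; margin = 22.79/hr


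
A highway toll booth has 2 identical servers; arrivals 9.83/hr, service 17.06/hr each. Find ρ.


ρ = λ/(cμ) = 9.83/(2·17.06) = 9.83/34.12 = 0.2881

Final: 0.2881


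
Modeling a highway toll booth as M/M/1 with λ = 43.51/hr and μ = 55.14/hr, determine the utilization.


ρ = λ/μ = 43.51/55.14 = 0.7891

Final: 0.7891


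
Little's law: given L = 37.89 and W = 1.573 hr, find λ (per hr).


λ = L/W = 37.89/1.573 = 24.0877 /hr

Final: 24.0877 /hr


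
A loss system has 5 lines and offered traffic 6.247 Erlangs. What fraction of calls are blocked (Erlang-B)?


B(c,a) = (a^c/c!) / Σ_{k=0}^{c} a^k/k!
a^5/5! = 79.282308
Σ terms (k=0..5): 1.00000 + 6.24700 + 19.51250 + 40.63154 + 63.45631 + 79.28231 = 210.129656
B = 79.282308/210.129656 = 0.377302

Final: 0.377302


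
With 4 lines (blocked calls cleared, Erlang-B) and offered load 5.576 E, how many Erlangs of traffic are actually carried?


B(4,5.576) = 0.441194 (Erlang-B)
Carried load = a(1 − B) = 5.576·(1 − 0.441194) = 5.576·0.558806 = 3.1159 E

Final: 3.1159 Erlangs


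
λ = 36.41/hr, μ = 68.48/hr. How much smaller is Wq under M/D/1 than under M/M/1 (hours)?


ρ = 36.41/68.48 = 0.5317
Wq(M/M/1) = ρ/(μ−λ) = 0.5317/32.07 = 0.01658 hr
Wq(M/D/1) = ρ/(2(μ−λ)) = 0.008289 hr
Savings = 0.01658 − 0.008289 = 0.008289 hr

Final: 0.008289 hr


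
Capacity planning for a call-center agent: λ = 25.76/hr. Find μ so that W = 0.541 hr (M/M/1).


W = 1/(μ−λ) ⇒ μ − λ = 1/W = 1/0.541 = 1.8484
μ = λ + 1/W = 25.76 + 1.8484 = 27.6084 per hr

Final: 27.6084 /hr


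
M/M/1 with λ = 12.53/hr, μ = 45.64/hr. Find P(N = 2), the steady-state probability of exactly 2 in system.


ρ = 12.53/45.64 = 0.2745
P_n = (1−ρ)·ρ^n = (1 − 0.2745)·0.2745^2 = 0.7255·0.075372 = 0.054679

Final: 0.054679


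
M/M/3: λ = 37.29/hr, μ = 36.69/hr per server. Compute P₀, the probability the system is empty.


a = λ/μ = 37.29/36.69 = 1.0164; ρ = a/c = 0.3388
Σ_{k=0}^{2} a^k/k! (terms k=0..2) = 1.00000 + 1.01635 + 0.51649 = 2.53284
Tail: a^3/(3!(1−ρ)) = 1.04987/(6·0.6612) = 0.26463
P₀ = 1/(2.53284 + 0.26463) = 1/2.79747 = 0.357466

Final: 0.357466


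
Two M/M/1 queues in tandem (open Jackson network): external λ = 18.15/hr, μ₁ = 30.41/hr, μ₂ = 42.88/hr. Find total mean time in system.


Each node sees arrival rate λ = 18.15/hr (tandem ⇒ throughput preserved).
W₁ = 1/(μ₁−λ) = 1/(30.41−18.15) = 0.08157 hr
W₂ = 1/(μ₂−λ) = 1/(42.88−18.15) = 0.04044 hr
W_total = W₁ + W₂ = 0.08157 + 0.04044 = 0.12200 hr

Final: 0.12200 hr


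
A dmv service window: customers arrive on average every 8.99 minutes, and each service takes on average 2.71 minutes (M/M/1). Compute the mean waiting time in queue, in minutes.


λ = 60/8.99 = 6.6741 /hr
μ = 60/2.71 = 22.1402 /hr
ρ = λ/μ = 6.6741/22.1402 = 0.3014
Wq = ρ/(μ−λ) = 0.3014/(22.1402−6.6741) = 0.01949 hr
In minutes: 0.01949·60 = 1.169 min

Final: 1.169 min


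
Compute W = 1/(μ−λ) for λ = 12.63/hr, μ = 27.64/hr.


W = 1/(μ−λ) = 1/(27.64 − 12.63) = 1/15.01 = 0.06662 hr

Final: 0.06662 hr


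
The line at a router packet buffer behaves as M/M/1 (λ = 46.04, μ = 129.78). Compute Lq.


ρ = 46.04/129.78 = 0.3548
Lq = ρ²/(1−ρ) = 0.1259/0.6452 = 0.1950

Final: 0.1950


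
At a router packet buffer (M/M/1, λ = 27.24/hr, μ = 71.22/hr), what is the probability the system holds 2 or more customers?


ρ = 27.24/71.22 = 0.3825
P(N ≥ n) = ρ^n = 0.3825^2 = 0.146289

Final: 0.146289


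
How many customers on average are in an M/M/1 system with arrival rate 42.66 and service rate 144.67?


ρ = λ/μ = 42.66/144.67 = 0.2949
L = ρ/(1−ρ) = 0.2949/(1 − 0.2949) = 0.2949/0.7051 = 0.4182

Final: 0.4182


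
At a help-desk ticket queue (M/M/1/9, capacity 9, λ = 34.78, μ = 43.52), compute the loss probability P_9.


ρ = λ/μ = 34.78/43.52 = 0.7992
P_K = (1−ρ)ρ^K/(1−ρ^(K+1)) = (0.2008·0.132974)/(1 − 0.106269)
= 0.026705/0.893731 = 0.029880

Final: 0.029880


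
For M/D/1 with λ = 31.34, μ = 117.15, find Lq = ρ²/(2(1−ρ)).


ρ = 31.34/117.15 = 0.2675
M/D/1: Lq = ρ²/(2(1−ρ)) = 0.07157/(2·0.7325) = 0.04885

Final: 0.04885


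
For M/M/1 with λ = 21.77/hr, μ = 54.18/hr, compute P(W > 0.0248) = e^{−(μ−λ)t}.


W ~ Exponential(μ−λ) for M/M/1.
μ − λ = 54.18 − 21.77 = 32.4100
P(W > t) = e^{−(μ−λ)t} = e^{−0.8038} = 0.447639

Final: 0.447639


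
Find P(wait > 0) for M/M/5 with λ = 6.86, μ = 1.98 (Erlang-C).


a = λ/μ = 3.4646; ρ = a/5 = 0.6929
P₀ = 0.027064 (from M/M/c formula)
C(c,a) = [a^c/(c!(1−ρ))]·P₀ = [499.22305/(120·0.3071)]·0.027064
= 13.54799·0.027064 = 0.366660

Final: 0.366660


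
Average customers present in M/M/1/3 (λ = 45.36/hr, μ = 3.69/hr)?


ρ = 45.36/3.69 = 12.2927
L = ρ[1 − (K+1)ρ^K + Kρ^(K+1)] / [(1−ρ)(1−ρ^(K+1))]
Numerator: 12.2927·(1 − 4·1857.547975 + 3·22834.248281) = 750757.821522
Denominator: (-11.2927)·(-22833.248281) = 257848.633024
L = 750757.821522/257848.633024 = 2.9116

Final: 2.9116


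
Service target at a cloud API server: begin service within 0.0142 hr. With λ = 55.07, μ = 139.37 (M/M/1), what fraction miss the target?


ρ = 55.07/139.37 = 0.3951
P(Wq > t) = ρ·e^{−(μ−λ)t} = 0.3951·e^{−1.1971}
= 0.3951·0.302081 = 0.119363

Final: 0.119363


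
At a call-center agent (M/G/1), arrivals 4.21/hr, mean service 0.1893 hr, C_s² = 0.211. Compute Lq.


ρ = λ·E[S] = 4.21·0.1893 = 0.7970
Lq = ρ²(1+C_s²)/(2(1−ρ)) = 0.6351·(1+0.211)/(2·0.2030)
= 0.6351·1.2110/0.4061 = 1.89401

Final: 1.89401


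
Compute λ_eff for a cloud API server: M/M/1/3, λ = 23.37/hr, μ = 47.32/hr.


ρ = 0.4939; P_K = (1−ρ)ρ^3/(1−ρ^4) = 0.064825
λ_eff = λ(1 − P_K) = 23.37·(1 − 0.064825) = 23.37·0.935175 = 21.8550 /hr

Final: 21.8550 /hr


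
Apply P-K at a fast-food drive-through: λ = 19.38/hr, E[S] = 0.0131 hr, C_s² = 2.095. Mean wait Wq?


ρ = λ·E[S] = 19.38·0.0131 = 0.2539
E[S²] = E[S]²(1+C_s²) = 0.0131²·(1+2.095) = 0.0005311
Wq = λ·E[S²]/(2(1−ρ)) = 19.38·0.0005311/(2·0.7461) = 0.006898 hr

Final: 0.006898 hr


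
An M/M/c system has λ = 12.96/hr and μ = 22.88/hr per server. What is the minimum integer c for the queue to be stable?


Stability requires cμ > λ ⇔ c > λ/μ.
λ/μ = 12.96/22.88 = 0.5664
Minimum integer c = ⌊0.5664⌋ + 1 = 1
Check: 1·22.88 = 22.88 > 12.96, while 0·22.88 = 0.00 ≤ 12.96

Final: 1 servers


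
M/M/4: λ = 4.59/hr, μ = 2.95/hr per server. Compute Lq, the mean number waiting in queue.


a = λ/μ = 1.5559; ρ = a/4 = 0.3890
P₀ = 0.208600
Lq = P₀·a^c·ρ / (c!·(1−ρ)²) = 0.208600·5.86088·0.3890/(24·0.37334)
= 0.05308

Final: 0.05308


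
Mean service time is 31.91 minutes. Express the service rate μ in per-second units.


μ = 1/(service time) in consistent units.
1 second = 0.0166667 min, so μ = 0.0166667/31.91 = 0.0005223 per second

Final: 0.0005223 /sec


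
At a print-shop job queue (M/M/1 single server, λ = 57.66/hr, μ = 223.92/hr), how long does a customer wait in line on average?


ρ = 57.66/223.92 = 0.2575
Wq = ρ/(μ−λ) = 0.2575/(223.92 − 57.66) = 0.2575/166.26 = 0.001549 hr

Final: 0.001549 hr


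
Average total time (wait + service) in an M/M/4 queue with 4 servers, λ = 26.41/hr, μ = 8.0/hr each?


a = 3.3013; ρ = 0.8253; P₀ = 0.022688
Lq = P₀·a^c·ρ/(c!(1−ρ)²) = 3.03663
Wq = Lq/λ = 3.03663/26.41 = 0.11498 hr
W = Wq + 1/μ = 0.11498 + 0.12500 = 0.23998 hr

Final: 0.23998 hr


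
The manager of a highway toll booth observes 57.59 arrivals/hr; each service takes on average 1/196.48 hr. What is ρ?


ρ = λ/μ = 57.59/196.48 = 0.2931

Final: 0.2931


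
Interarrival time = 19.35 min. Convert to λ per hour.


λ = 1/(interarrival time) in consistent units.
1 hour = 60 min, so λ = 60/19.35 = 3.1008 per hour

Final: 3.1008 /hr


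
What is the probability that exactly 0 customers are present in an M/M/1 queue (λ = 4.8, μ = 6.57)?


ρ = 4.8/6.57 = 0.7306
P_n = (1−ρ)·ρ^n = (1 − 0.7306)·0.7306^0 = 0.2694·1.000000 = 0.269406

Final: 0.269406


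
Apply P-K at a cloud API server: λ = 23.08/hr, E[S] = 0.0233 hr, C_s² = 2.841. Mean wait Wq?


ρ = λ·E[S] = 23.08·0.0233 = 0.5378
E[S²] = E[S]²(1+C_s²) = 0.0233²·(1+2.841) = 0.002085
Wq = λ·E[S²]/(2(1−ρ)) = 23.08·0.002085/(2·0.4622) = 0.05206 hr

Final: 0.05206 hr


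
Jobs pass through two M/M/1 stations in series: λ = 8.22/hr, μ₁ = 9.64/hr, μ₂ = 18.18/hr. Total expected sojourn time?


Each node sees arrival rate λ = 8.22/hr (tandem ⇒ throughput preserved).
W₁ = 1/(μ₁−λ) = 1/(9.64−8.22) = 0.70423 hr
W₂ = 1/(μ₂−λ) = 1/(18.18−8.22) = 0.10040 hr
W_total = W₁ + W₂ = 0.70423 + 0.10040 = 0.80463 hr

Final: 0.80463 hr


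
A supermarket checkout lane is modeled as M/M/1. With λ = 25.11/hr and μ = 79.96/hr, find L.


ρ = λ/μ = 25.11/79.96 = 0.3140
L = ρ/(1−ρ) = 0.3140/(1 − 0.3140) = 0.3140/0.6860 = 0.4578

Final: 0.4578


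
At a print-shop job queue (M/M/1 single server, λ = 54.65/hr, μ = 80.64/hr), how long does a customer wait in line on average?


ρ = 54.65/80.64 = 0.6777
Wq = ρ/(μ−λ) = 0.6777/(80.64 − 54.65) = 0.6777/25.99 = 0.02608 hr

Final: 0.02608 hr


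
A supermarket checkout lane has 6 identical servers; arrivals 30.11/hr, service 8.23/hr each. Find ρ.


ρ = λ/(cμ) = 30.11/(6·8.23) = 30.11/49.38 = 0.6098

Final: 0.6098


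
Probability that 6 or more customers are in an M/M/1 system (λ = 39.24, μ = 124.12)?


ρ = 39.24/124.12 = 0.3161
P(N ≥ n) = ρ^n = 0.3161^6 = 0.0009984

Final: 0.0009984


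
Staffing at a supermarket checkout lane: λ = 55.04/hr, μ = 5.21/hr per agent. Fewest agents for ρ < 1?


Stability requires cμ > λ ⇔ c > λ/μ.
λ/μ = 55.04/5.21 = 10.5643
Minimum integer c = ⌊10.5643⌋ + 1 = 11
Check: 11·5.21 = 57.31 > 55.04, while 10·5.21 = 52.10 ≤ 55.04

Final: 11 servers


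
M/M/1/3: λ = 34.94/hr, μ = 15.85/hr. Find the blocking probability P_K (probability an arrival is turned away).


ρ = λ/μ = 34.94/15.85 = 2.2044
P_K = (1−ρ)ρ^K/(1−ρ^(K+1)) = (-1.2044·10.712255)/(1 − 23.614271)
= -12.902016/-22.614271 = 0.570525

Final: 0.570525


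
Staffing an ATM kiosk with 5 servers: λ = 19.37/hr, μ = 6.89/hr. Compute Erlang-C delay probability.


a = λ/μ = 2.8113; ρ = a/5 = 0.5623
P₀ = 0.057431 (from M/M/c formula)
C(c,a) = [a^c/(c!(1−ρ))]·P₀ = [175.61111/(120·0.4377)]·0.057431
= 3.34317·0.057431 = 0.192001

Final: 0.192001


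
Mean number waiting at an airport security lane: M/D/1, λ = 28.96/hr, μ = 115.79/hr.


ρ = 28.96/115.79 = 0.2501
M/D/1: Lq = ρ²/(2(1−ρ)) = 0.06255/(2·0.7499) = 0.04171

Final: 0.04171


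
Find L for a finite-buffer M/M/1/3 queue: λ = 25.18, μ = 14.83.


ρ = 25.18/14.83 = 1.6979
L = ρ[1 − (K+1)ρ^K + Kρ^(K+1)] / [(1−ρ)(1−ρ^(K+1))]
Numerator: 1.6979·(1 − 4·4.894899 + 3·8.311096) = 10.787996
Denominator: (-0.6979)·(-7.311096) = 5.102484
L = 10.787996/5.102484 = 2.1143

Final: 2.1143


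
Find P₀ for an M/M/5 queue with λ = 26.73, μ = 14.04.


a = λ/μ = 26.73/14.04 = 1.9038; ρ = a/c = 0.3808
Σ_{k=0}^{4} a^k/k! (terms k=0..4) = 1.00000 + 1.90385 + 1.81232 + 1.15012 + 0.54741 = 6.41370
Tail: a^5/(5!(1−ρ)) = 25.01262/(120·0.6192) = 0.33661
P₀ = 1/(6.41370 + 0.33661) = 1/6.75031 = 0.148141

Final: 0.148141


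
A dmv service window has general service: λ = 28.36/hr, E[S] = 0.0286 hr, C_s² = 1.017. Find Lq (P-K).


ρ = λ·E[S] = 28.36·0.0286 = 0.8111
Lq = ρ²(1+C_s²)/(2(1−ρ)) = 0.6579·(1+1.017)/(2·0.1889)
= 0.6579·2.0170/0.3778 = 3.51220

Final: 3.51220


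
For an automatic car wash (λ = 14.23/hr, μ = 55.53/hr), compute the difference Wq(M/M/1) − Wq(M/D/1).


ρ = 14.23/55.53 = 0.2563
Wq(M/M/1) = ρ/(μ−λ) = 0.2563/41.30 = 0.006205 hr
Wq(M/D/1) = ρ/(2(μ−λ)) = 0.003102 hr
Savings = 0.006205 − 0.003102 = 0.003102 hr

Final: 0.003102 hr


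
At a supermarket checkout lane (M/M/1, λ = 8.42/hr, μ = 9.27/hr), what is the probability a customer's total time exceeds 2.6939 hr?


W ~ Exponential(μ−λ) for M/M/1.
μ − λ = 9.27 − 8.42 = 0.8500
P(W > t) = e^{−(μ−λ)t} = e^{−2.2898} = 0.101285

Final: 0.101285


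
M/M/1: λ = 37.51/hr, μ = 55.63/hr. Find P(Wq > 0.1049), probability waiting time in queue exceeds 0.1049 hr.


ρ = 37.51/55.63 = 0.6743
P(Wq > t) = ρ·e^{−(μ−λ)t} = 0.6743·e^{−1.9008}
= 0.6743·0.149451 = 0.100771

Final: 0.100771


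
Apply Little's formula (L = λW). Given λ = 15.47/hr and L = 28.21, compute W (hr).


W = L/λ = 28.21/15.47 = 1.8235 hr

Final: 1.8235 hr


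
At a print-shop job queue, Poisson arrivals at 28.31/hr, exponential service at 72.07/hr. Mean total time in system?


W = 1/(μ−λ) = 1/(72.07 − 28.31) = 1/43.76 = 0.02285 hr

Final: 0.02285 hr


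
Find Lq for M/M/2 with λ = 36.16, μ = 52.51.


a = λ/μ = 0.6886; ρ = a/2 = 0.3443
P₀ = 0.487746
Lq = P₀·a^c·ρ / (c!·(1−ρ)²) = 0.487746·0.47421·0.3443/(2·0.42992)
= 0.09262

Final: 0.09262


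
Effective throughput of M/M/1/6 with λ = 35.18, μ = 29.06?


ρ = 1.2106; P_K = (1−ρ)ρ^6/(1−ρ^7) = 0.235856
λ_eff = λ(1 − P_K) = 35.18·(1 − 0.235856) = 35.18·0.764144 = 26.8826 /hr

Final: 26.8826 /hr


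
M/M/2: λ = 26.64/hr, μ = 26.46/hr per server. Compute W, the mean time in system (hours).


a = 1.0068; ρ = 0.5034; P₀ = 0.330317
Lq = P₀·a^c·ρ/(c!(1−ρ)²) = 0.34174
Wq = Lq/λ = 0.34174/26.64 = 0.01283 hr
W = Wq + 1/μ = 0.01283 + 0.03779 = 0.05062 hr

Final: 0.05062 hr


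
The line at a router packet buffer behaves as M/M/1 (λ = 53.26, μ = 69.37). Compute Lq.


ρ = 53.26/69.37 = 0.7678
Lq = ρ²/(1−ρ) = 0.5895/0.2322 = 2.5383

Final: 2.5383


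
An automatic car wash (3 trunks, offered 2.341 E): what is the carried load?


B(3,2.341) = 0.260145 (Erlang-B)
Carried load = a(1 − B) = 2.341·(1 − 0.260145) = 2.341·0.739855 = 1.7320 E

Final: 1.7320 Erlangs


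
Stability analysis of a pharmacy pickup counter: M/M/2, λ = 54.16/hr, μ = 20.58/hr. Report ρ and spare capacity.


Total capacity cμ = 2·20.58 = 41.16/hr
ρ = λ/(cμ) = 54.16/41.16 = 1.3158
Stable ⇔ ρ < 1: NO
Spare capacity = cμ − λ = 41.16 − 54.16 = -13.00/hr

Final: ρ = 1.3158; unstable; margin = -13.00/hr


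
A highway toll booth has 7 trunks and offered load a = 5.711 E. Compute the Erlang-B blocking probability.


B(c,a) = (a^c/c!) / Σ_{k=0}^{c} a^k/k!
a^7/7! = 39.314665
Σ terms (k=0..7): 1.00000 + 5.71100 + 16.30776 + 31.04454 + 44.32384 + 50.62669 + 48.18817 + 39.31467 = 236.516674
B = 39.314665/236.516674 = 0.166224

Final: 0.166224


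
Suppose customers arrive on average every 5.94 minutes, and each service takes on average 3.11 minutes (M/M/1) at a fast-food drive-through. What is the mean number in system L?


λ = 60/5.94 = 10.1010 /hr
μ = 60/3.11 = 19.2926 /hr
ρ = λ/μ = 10.1010/19.2926 = 0.5236
L = ρ/(1−ρ) = 0.5236/0.4764 = 1.0989

Final: 1.0989


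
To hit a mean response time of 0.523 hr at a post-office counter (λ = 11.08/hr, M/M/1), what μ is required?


W = 1/(μ−λ) ⇒ μ − λ = 1/W = 1/0.523 = 1.9120
μ = λ + 1/W = 11.08 + 1.9120 = 12.9920 per hr

Final: 12.9920 /hr


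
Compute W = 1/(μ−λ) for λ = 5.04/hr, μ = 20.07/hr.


W = 1/(μ−λ) = 1/(20.07 − 5.04) = 1/15.03 = 0.06653 hr

Final: 0.06653 hr


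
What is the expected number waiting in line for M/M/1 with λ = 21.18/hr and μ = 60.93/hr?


ρ = 21.18/60.93 = 0.3476
Lq = ρ²/(1−ρ) = 0.1208/0.6524 = 0.1852

Final: 0.1852


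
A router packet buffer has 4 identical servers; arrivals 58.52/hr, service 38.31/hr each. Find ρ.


ρ = λ/(cμ) = 58.52/(4·38.31) = 58.52/153.24 = 0.3819

Final: 0.3819


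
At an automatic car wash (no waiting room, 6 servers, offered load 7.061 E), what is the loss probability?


B(c,a) = (a^c/c!) / Σ_{k=0}^{c} a^k/k!
a^6/6! = 172.133252
Σ terms (k=0..6): 1.00000 + 7.06100 + 24.92886 + 58.67423 + 103.57468 + 146.26816 + 172.13325 = 513.640185
B = 172.133252/513.640185 = 0.335124

Final: 0.335124


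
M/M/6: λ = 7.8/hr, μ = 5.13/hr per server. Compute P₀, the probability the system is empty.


a = λ/μ = 7.8/5.13 = 1.5205; ρ = a/c = 0.2534
Σ_{k=0}^{5} a^k/k! (terms k=0..5) = 1.00000 + 1.52047 + 1.15591 + 0.58584 + 0.22269 + 0.06772 = 4.55263
Tail: a^6/(6!(1−ρ)) = 12.35559/(720·0.7466) = 0.02299
P₀ = 1/(4.55263 + 0.02299) = 1/4.57561 = 0.218550

Final: 0.218550
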